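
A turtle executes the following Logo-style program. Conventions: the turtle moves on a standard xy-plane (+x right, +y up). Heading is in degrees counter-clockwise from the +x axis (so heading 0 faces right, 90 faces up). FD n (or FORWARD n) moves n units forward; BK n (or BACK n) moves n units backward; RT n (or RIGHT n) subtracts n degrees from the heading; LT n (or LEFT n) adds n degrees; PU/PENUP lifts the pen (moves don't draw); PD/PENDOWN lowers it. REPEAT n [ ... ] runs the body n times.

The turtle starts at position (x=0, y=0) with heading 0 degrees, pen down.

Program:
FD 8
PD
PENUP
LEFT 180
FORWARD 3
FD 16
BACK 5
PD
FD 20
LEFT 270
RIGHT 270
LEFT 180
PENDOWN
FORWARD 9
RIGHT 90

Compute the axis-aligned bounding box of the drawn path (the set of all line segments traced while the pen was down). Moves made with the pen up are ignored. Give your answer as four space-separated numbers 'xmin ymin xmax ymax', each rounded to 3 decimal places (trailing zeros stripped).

Executing turtle program step by step:
Start: pos=(0,0), heading=0, pen down
FD 8: (0,0) -> (8,0) [heading=0, draw]
PD: pen down
PU: pen up
LT 180: heading 0 -> 180
FD 3: (8,0) -> (5,0) [heading=180, move]
FD 16: (5,0) -> (-11,0) [heading=180, move]
BK 5: (-11,0) -> (-6,0) [heading=180, move]
PD: pen down
FD 20: (-6,0) -> (-26,0) [heading=180, draw]
LT 270: heading 180 -> 90
RT 270: heading 90 -> 180
LT 180: heading 180 -> 0
PD: pen down
FD 9: (-26,0) -> (-17,0) [heading=0, draw]
RT 90: heading 0 -> 270
Final: pos=(-17,0), heading=270, 3 segment(s) drawn

Segment endpoints: x in {-26, -17, -6, 0, 8}, y in {0, 0, 0, 0}
xmin=-26, ymin=0, xmax=8, ymax=0

Answer: -26 0 8 0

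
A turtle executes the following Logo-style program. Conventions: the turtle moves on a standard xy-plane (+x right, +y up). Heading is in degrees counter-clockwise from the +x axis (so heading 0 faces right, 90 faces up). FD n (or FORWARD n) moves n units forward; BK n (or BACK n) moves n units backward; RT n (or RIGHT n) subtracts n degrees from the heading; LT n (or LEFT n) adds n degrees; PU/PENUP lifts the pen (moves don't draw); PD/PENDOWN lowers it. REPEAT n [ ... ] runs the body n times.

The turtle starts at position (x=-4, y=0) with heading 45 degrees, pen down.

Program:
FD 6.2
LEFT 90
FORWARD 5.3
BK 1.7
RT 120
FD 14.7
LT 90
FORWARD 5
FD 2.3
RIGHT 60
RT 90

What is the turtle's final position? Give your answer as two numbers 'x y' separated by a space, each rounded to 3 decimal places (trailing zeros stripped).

Answer: 10.148 17.786

Derivation:
Executing turtle program step by step:
Start: pos=(-4,0), heading=45, pen down
FD 6.2: (-4,0) -> (0.384,4.384) [heading=45, draw]
LT 90: heading 45 -> 135
FD 5.3: (0.384,4.384) -> (-3.364,8.132) [heading=135, draw]
BK 1.7: (-3.364,8.132) -> (-2.162,6.93) [heading=135, draw]
RT 120: heading 135 -> 15
FD 14.7: (-2.162,6.93) -> (12.038,10.734) [heading=15, draw]
LT 90: heading 15 -> 105
FD 5: (12.038,10.734) -> (10.743,15.564) [heading=105, draw]
FD 2.3: (10.743,15.564) -> (10.148,17.786) [heading=105, draw]
RT 60: heading 105 -> 45
RT 90: heading 45 -> 315
Final: pos=(10.148,17.786), heading=315, 6 segment(s) drawn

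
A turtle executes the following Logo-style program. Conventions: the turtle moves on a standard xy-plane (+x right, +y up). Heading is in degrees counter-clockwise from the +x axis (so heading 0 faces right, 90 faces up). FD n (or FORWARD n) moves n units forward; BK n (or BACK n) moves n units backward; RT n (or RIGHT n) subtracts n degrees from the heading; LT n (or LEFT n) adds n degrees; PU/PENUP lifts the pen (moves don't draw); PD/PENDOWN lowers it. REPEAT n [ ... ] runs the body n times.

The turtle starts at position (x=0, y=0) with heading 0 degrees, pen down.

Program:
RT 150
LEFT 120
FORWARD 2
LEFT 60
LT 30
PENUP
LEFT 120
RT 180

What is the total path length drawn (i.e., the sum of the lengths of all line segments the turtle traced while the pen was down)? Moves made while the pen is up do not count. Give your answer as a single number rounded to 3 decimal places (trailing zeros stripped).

Answer: 2

Derivation:
Executing turtle program step by step:
Start: pos=(0,0), heading=0, pen down
RT 150: heading 0 -> 210
LT 120: heading 210 -> 330
FD 2: (0,0) -> (1.732,-1) [heading=330, draw]
LT 60: heading 330 -> 30
LT 30: heading 30 -> 60
PU: pen up
LT 120: heading 60 -> 180
RT 180: heading 180 -> 0
Final: pos=(1.732,-1), heading=0, 1 segment(s) drawn

Segment lengths:
  seg 1: (0,0) -> (1.732,-1), length = 2
Total = 2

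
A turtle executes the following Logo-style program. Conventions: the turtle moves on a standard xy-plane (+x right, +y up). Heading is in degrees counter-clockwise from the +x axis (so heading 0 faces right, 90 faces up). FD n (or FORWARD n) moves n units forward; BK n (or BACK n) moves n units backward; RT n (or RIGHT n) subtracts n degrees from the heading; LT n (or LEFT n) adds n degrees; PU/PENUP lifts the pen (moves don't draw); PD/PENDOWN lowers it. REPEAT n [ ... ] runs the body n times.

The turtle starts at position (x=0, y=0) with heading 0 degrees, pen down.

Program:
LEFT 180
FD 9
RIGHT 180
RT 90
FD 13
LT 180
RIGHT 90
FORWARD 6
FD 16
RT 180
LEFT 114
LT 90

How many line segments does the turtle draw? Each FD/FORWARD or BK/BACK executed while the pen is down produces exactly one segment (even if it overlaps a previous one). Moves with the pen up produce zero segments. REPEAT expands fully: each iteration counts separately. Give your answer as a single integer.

Executing turtle program step by step:
Start: pos=(0,0), heading=0, pen down
LT 180: heading 0 -> 180
FD 9: (0,0) -> (-9,0) [heading=180, draw]
RT 180: heading 180 -> 0
RT 90: heading 0 -> 270
FD 13: (-9,0) -> (-9,-13) [heading=270, draw]
LT 180: heading 270 -> 90
RT 90: heading 90 -> 0
FD 6: (-9,-13) -> (-3,-13) [heading=0, draw]
FD 16: (-3,-13) -> (13,-13) [heading=0, draw]
RT 180: heading 0 -> 180
LT 114: heading 180 -> 294
LT 90: heading 294 -> 24
Final: pos=(13,-13), heading=24, 4 segment(s) drawn
Segments drawn: 4

Answer: 4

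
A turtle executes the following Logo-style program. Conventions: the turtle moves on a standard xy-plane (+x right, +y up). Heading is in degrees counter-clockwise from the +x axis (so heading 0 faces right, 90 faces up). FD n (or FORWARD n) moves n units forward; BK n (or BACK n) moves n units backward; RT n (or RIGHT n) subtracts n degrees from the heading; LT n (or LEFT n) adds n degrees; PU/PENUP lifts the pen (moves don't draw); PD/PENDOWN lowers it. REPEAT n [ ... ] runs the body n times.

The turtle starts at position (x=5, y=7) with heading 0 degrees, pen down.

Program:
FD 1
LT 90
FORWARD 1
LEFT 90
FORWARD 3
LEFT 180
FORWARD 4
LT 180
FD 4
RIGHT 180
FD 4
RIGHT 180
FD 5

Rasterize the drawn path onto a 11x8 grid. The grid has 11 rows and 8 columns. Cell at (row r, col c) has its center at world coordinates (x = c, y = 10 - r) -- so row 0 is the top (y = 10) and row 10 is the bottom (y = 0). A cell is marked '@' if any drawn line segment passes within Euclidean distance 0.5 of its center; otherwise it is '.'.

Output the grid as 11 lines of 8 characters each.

Answer: ........
........
..@@@@@@
.....@@.
........
........
........
........
........
........
........

Derivation:
Segment 0: (5,7) -> (6,7)
Segment 1: (6,7) -> (6,8)
Segment 2: (6,8) -> (3,8)
Segment 3: (3,8) -> (7,8)
Segment 4: (7,8) -> (3,8)
Segment 5: (3,8) -> (7,8)
Segment 6: (7,8) -> (2,8)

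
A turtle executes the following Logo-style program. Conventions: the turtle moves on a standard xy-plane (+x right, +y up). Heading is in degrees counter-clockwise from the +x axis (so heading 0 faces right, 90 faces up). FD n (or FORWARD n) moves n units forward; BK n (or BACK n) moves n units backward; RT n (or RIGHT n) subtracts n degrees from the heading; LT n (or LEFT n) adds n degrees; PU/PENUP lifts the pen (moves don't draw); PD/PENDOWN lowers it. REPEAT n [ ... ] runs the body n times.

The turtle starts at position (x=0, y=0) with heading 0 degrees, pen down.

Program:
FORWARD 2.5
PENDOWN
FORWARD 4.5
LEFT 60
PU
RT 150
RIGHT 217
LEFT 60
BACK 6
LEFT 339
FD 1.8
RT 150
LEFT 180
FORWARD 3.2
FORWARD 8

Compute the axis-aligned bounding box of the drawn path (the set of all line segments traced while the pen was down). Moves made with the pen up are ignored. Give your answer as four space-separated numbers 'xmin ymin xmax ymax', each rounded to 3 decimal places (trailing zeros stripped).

Answer: 0 0 7 0

Derivation:
Executing turtle program step by step:
Start: pos=(0,0), heading=0, pen down
FD 2.5: (0,0) -> (2.5,0) [heading=0, draw]
PD: pen down
FD 4.5: (2.5,0) -> (7,0) [heading=0, draw]
LT 60: heading 0 -> 60
PU: pen up
RT 150: heading 60 -> 270
RT 217: heading 270 -> 53
LT 60: heading 53 -> 113
BK 6: (7,0) -> (9.344,-5.523) [heading=113, move]
LT 339: heading 113 -> 92
FD 1.8: (9.344,-5.523) -> (9.282,-3.724) [heading=92, move]
RT 150: heading 92 -> 302
LT 180: heading 302 -> 122
FD 3.2: (9.282,-3.724) -> (7.586,-1.01) [heading=122, move]
FD 8: (7.586,-1.01) -> (3.346,5.774) [heading=122, move]
Final: pos=(3.346,5.774), heading=122, 2 segment(s) drawn

Segment endpoints: x in {0, 2.5, 7}, y in {0}
xmin=0, ymin=0, xmax=7, ymax=0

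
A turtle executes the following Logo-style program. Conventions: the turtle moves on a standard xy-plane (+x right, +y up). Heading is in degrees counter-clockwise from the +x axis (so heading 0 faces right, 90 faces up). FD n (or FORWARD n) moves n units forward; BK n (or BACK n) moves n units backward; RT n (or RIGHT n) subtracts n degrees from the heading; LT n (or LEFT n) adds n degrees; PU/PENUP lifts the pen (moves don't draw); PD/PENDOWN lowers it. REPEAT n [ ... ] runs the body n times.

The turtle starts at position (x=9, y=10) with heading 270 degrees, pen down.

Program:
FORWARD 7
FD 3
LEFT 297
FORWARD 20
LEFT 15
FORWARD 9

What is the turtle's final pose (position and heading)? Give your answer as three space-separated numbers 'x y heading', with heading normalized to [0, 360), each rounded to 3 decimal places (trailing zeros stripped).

Executing turtle program step by step:
Start: pos=(9,10), heading=270, pen down
FD 7: (9,10) -> (9,3) [heading=270, draw]
FD 3: (9,3) -> (9,0) [heading=270, draw]
LT 297: heading 270 -> 207
FD 20: (9,0) -> (-8.82,-9.08) [heading=207, draw]
LT 15: heading 207 -> 222
FD 9: (-8.82,-9.08) -> (-15.508,-15.102) [heading=222, draw]
Final: pos=(-15.508,-15.102), heading=222, 4 segment(s) drawn

Answer: -15.508 -15.102 222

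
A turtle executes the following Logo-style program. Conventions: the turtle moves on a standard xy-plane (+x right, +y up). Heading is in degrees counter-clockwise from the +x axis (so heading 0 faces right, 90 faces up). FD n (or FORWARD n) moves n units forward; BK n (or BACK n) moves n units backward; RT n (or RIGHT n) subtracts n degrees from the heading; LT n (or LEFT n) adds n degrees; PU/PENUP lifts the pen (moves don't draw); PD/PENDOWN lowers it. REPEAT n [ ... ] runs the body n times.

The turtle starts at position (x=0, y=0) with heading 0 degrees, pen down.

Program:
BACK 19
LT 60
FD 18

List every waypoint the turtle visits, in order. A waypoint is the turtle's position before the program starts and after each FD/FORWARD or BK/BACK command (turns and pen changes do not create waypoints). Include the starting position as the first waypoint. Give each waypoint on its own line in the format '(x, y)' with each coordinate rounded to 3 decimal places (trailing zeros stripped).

Executing turtle program step by step:
Start: pos=(0,0), heading=0, pen down
BK 19: (0,0) -> (-19,0) [heading=0, draw]
LT 60: heading 0 -> 60
FD 18: (-19,0) -> (-10,15.588) [heading=60, draw]
Final: pos=(-10,15.588), heading=60, 2 segment(s) drawn
Waypoints (3 total):
(0, 0)
(-19, 0)
(-10, 15.588)

Answer: (0, 0)
(-19, 0)
(-10, 15.588)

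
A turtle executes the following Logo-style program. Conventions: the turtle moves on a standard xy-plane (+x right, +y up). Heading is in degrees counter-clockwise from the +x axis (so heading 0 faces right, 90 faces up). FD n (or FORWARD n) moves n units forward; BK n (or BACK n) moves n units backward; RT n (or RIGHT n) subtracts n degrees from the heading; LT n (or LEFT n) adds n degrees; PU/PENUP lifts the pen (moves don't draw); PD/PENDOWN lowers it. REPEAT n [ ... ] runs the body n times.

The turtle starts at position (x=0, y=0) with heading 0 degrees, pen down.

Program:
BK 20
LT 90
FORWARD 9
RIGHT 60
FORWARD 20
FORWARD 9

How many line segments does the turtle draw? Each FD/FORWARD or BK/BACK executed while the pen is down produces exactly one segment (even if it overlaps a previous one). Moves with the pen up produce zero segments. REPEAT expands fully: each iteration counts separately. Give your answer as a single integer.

Executing turtle program step by step:
Start: pos=(0,0), heading=0, pen down
BK 20: (0,0) -> (-20,0) [heading=0, draw]
LT 90: heading 0 -> 90
FD 9: (-20,0) -> (-20,9) [heading=90, draw]
RT 60: heading 90 -> 30
FD 20: (-20,9) -> (-2.679,19) [heading=30, draw]
FD 9: (-2.679,19) -> (5.115,23.5) [heading=30, draw]
Final: pos=(5.115,23.5), heading=30, 4 segment(s) drawn
Segments drawn: 4

Answer: 4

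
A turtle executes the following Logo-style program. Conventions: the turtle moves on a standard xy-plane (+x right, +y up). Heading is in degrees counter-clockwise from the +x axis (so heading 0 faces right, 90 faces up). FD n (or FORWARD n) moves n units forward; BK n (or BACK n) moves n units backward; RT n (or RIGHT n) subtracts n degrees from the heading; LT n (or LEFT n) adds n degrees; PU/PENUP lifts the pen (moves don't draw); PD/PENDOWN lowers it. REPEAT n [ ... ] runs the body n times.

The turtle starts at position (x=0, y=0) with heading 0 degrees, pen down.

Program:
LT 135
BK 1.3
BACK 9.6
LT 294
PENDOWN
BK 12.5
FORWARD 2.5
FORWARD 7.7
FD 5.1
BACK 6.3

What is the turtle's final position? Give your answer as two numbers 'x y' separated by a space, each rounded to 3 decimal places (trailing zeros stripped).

Answer: 6.453 -10.975

Derivation:
Executing turtle program step by step:
Start: pos=(0,0), heading=0, pen down
LT 135: heading 0 -> 135
BK 1.3: (0,0) -> (0.919,-0.919) [heading=135, draw]
BK 9.6: (0.919,-0.919) -> (7.707,-7.707) [heading=135, draw]
LT 294: heading 135 -> 69
PD: pen down
BK 12.5: (7.707,-7.707) -> (3.228,-19.377) [heading=69, draw]
FD 2.5: (3.228,-19.377) -> (4.124,-17.043) [heading=69, draw]
FD 7.7: (4.124,-17.043) -> (6.883,-9.855) [heading=69, draw]
FD 5.1: (6.883,-9.855) -> (8.711,-5.093) [heading=69, draw]
BK 6.3: (8.711,-5.093) -> (6.453,-10.975) [heading=69, draw]
Final: pos=(6.453,-10.975), heading=69, 7 segment(s) drawn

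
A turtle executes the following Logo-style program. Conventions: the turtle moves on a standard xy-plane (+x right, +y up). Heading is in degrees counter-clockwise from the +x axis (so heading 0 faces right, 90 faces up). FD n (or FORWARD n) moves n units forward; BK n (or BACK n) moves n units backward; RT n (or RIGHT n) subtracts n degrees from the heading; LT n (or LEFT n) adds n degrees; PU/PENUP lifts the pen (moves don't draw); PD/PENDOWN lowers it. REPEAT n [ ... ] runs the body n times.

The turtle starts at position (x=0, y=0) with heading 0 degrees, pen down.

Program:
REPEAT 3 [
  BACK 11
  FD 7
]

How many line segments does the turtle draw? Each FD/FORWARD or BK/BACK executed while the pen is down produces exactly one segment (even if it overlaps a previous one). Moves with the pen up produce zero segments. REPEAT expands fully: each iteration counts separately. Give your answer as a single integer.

Answer: 6

Derivation:
Executing turtle program step by step:
Start: pos=(0,0), heading=0, pen down
REPEAT 3 [
  -- iteration 1/3 --
  BK 11: (0,0) -> (-11,0) [heading=0, draw]
  FD 7: (-11,0) -> (-4,0) [heading=0, draw]
  -- iteration 2/3 --
  BK 11: (-4,0) -> (-15,0) [heading=0, draw]
  FD 7: (-15,0) -> (-8,0) [heading=0, draw]
  -- iteration 3/3 --
  BK 11: (-8,0) -> (-19,0) [heading=0, draw]
  FD 7: (-19,0) -> (-12,0) [heading=0, draw]
]
Final: pos=(-12,0), heading=0, 6 segment(s) drawn
Segments drawn: 6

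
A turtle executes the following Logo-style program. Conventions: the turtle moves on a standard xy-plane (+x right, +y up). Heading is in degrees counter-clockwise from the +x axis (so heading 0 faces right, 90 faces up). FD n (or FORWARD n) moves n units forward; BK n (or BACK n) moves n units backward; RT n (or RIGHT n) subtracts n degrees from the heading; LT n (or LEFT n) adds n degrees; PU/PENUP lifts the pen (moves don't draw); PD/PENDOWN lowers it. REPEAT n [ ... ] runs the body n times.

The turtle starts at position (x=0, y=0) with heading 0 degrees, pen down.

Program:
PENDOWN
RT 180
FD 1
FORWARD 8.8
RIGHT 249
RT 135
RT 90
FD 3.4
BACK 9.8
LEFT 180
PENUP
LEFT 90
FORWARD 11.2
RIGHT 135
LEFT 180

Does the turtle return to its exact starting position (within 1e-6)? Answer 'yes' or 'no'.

Executing turtle program step by step:
Start: pos=(0,0), heading=0, pen down
PD: pen down
RT 180: heading 0 -> 180
FD 1: (0,0) -> (-1,0) [heading=180, draw]
FD 8.8: (-1,0) -> (-9.8,0) [heading=180, draw]
RT 249: heading 180 -> 291
RT 135: heading 291 -> 156
RT 90: heading 156 -> 66
FD 3.4: (-9.8,0) -> (-8.417,3.106) [heading=66, draw]
BK 9.8: (-8.417,3.106) -> (-12.403,-5.847) [heading=66, draw]
LT 180: heading 66 -> 246
PU: pen up
LT 90: heading 246 -> 336
FD 11.2: (-12.403,-5.847) -> (-2.171,-10.402) [heading=336, move]
RT 135: heading 336 -> 201
LT 180: heading 201 -> 21
Final: pos=(-2.171,-10.402), heading=21, 4 segment(s) drawn

Start position: (0, 0)
Final position: (-2.171, -10.402)
Distance = 10.626; >= 1e-6 -> NOT closed

Answer: no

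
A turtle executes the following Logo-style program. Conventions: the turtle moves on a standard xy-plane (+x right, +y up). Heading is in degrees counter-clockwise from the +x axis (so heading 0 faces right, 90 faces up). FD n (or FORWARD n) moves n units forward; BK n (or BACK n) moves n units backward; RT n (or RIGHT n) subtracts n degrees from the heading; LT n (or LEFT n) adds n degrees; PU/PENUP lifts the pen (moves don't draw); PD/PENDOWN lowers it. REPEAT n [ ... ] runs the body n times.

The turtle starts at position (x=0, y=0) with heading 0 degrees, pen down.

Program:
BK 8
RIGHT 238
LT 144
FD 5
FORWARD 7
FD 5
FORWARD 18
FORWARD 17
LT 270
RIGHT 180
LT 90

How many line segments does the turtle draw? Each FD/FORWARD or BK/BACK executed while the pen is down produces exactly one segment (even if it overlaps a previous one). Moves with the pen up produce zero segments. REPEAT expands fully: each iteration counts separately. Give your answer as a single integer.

Answer: 6

Derivation:
Executing turtle program step by step:
Start: pos=(0,0), heading=0, pen down
BK 8: (0,0) -> (-8,0) [heading=0, draw]
RT 238: heading 0 -> 122
LT 144: heading 122 -> 266
FD 5: (-8,0) -> (-8.349,-4.988) [heading=266, draw]
FD 7: (-8.349,-4.988) -> (-8.837,-11.971) [heading=266, draw]
FD 5: (-8.837,-11.971) -> (-9.186,-16.959) [heading=266, draw]
FD 18: (-9.186,-16.959) -> (-10.441,-34.915) [heading=266, draw]
FD 17: (-10.441,-34.915) -> (-11.627,-51.873) [heading=266, draw]
LT 270: heading 266 -> 176
RT 180: heading 176 -> 356
LT 90: heading 356 -> 86
Final: pos=(-11.627,-51.873), heading=86, 6 segment(s) drawn
Segments drawn: 6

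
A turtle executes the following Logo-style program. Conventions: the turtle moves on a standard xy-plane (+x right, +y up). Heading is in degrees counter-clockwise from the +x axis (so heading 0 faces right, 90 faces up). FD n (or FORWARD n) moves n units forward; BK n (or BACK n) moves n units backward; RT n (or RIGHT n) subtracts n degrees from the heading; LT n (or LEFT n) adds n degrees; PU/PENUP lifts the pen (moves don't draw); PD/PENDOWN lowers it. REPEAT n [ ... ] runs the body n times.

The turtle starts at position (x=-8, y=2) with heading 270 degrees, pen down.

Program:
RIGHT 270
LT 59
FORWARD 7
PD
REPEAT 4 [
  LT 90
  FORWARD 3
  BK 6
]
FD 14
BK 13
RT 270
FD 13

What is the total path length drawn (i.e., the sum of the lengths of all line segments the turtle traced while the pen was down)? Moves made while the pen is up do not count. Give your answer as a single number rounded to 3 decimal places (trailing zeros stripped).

Answer: 83

Derivation:
Executing turtle program step by step:
Start: pos=(-8,2), heading=270, pen down
RT 270: heading 270 -> 0
LT 59: heading 0 -> 59
FD 7: (-8,2) -> (-4.395,8) [heading=59, draw]
PD: pen down
REPEAT 4 [
  -- iteration 1/4 --
  LT 90: heading 59 -> 149
  FD 3: (-4.395,8) -> (-6.966,9.545) [heading=149, draw]
  BK 6: (-6.966,9.545) -> (-1.823,6.455) [heading=149, draw]
  -- iteration 2/4 --
  LT 90: heading 149 -> 239
  FD 3: (-1.823,6.455) -> (-3.368,3.884) [heading=239, draw]
  BK 6: (-3.368,3.884) -> (-0.278,9.027) [heading=239, draw]
  -- iteration 3/4 --
  LT 90: heading 239 -> 329
  FD 3: (-0.278,9.027) -> (2.293,7.481) [heading=329, draw]
  BK 6: (2.293,7.481) -> (-2.85,10.572) [heading=329, draw]
  -- iteration 4/4 --
  LT 90: heading 329 -> 59
  FD 3: (-2.85,10.572) -> (-1.305,13.143) [heading=59, draw]
  BK 6: (-1.305,13.143) -> (-4.395,8) [heading=59, draw]
]
FD 14: (-4.395,8) -> (2.816,20.001) [heading=59, draw]
BK 13: (2.816,20.001) -> (-3.88,8.857) [heading=59, draw]
RT 270: heading 59 -> 149
FD 13: (-3.88,8.857) -> (-15.023,15.553) [heading=149, draw]
Final: pos=(-15.023,15.553), heading=149, 12 segment(s) drawn

Segment lengths:
  seg 1: (-8,2) -> (-4.395,8), length = 7
  seg 2: (-4.395,8) -> (-6.966,9.545), length = 3
  seg 3: (-6.966,9.545) -> (-1.823,6.455), length = 6
  seg 4: (-1.823,6.455) -> (-3.368,3.884), length = 3
  seg 5: (-3.368,3.884) -> (-0.278,9.027), length = 6
  seg 6: (-0.278,9.027) -> (2.293,7.481), length = 3
  seg 7: (2.293,7.481) -> (-2.85,10.572), length = 6
  seg 8: (-2.85,10.572) -> (-1.305,13.143), length = 3
  seg 9: (-1.305,13.143) -> (-4.395,8), length = 6
  seg 10: (-4.395,8) -> (2.816,20.001), length = 14
  seg 11: (2.816,20.001) -> (-3.88,8.857), length = 13
  seg 12: (-3.88,8.857) -> (-15.023,15.553), length = 13
Total = 83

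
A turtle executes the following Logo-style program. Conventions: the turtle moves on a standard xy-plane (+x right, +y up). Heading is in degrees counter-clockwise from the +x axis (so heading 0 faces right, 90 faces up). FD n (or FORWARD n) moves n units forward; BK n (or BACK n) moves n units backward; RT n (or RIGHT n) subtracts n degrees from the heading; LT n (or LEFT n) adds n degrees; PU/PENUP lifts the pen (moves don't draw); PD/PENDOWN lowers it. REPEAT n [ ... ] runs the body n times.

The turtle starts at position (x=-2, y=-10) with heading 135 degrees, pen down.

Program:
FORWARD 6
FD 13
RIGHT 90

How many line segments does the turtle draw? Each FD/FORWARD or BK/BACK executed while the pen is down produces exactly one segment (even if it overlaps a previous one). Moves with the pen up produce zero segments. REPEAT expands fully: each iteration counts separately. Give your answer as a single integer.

Executing turtle program step by step:
Start: pos=(-2,-10), heading=135, pen down
FD 6: (-2,-10) -> (-6.243,-5.757) [heading=135, draw]
FD 13: (-6.243,-5.757) -> (-15.435,3.435) [heading=135, draw]
RT 90: heading 135 -> 45
Final: pos=(-15.435,3.435), heading=45, 2 segment(s) drawn
Segments drawn: 2

Answer: 2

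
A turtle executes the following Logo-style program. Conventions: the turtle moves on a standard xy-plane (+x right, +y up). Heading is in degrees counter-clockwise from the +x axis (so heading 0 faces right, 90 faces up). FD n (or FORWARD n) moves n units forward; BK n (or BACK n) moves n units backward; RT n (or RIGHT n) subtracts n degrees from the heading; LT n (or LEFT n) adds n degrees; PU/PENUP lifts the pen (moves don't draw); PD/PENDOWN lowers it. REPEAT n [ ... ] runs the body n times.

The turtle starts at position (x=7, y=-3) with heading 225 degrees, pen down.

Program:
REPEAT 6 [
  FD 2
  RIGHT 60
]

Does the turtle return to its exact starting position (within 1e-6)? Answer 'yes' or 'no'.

Executing turtle program step by step:
Start: pos=(7,-3), heading=225, pen down
REPEAT 6 [
  -- iteration 1/6 --
  FD 2: (7,-3) -> (5.586,-4.414) [heading=225, draw]
  RT 60: heading 225 -> 165
  -- iteration 2/6 --
  FD 2: (5.586,-4.414) -> (3.654,-3.897) [heading=165, draw]
  RT 60: heading 165 -> 105
  -- iteration 3/6 --
  FD 2: (3.654,-3.897) -> (3.136,-1.965) [heading=105, draw]
  RT 60: heading 105 -> 45
  -- iteration 4/6 --
  FD 2: (3.136,-1.965) -> (4.551,-0.551) [heading=45, draw]
  RT 60: heading 45 -> 345
  -- iteration 5/6 --
  FD 2: (4.551,-0.551) -> (6.482,-1.068) [heading=345, draw]
  RT 60: heading 345 -> 285
  -- iteration 6/6 --
  FD 2: (6.482,-1.068) -> (7,-3) [heading=285, draw]
  RT 60: heading 285 -> 225
]
Final: pos=(7,-3), heading=225, 6 segment(s) drawn

Start position: (7, -3)
Final position: (7, -3)
Distance = 0; < 1e-6 -> CLOSED

Answer: yes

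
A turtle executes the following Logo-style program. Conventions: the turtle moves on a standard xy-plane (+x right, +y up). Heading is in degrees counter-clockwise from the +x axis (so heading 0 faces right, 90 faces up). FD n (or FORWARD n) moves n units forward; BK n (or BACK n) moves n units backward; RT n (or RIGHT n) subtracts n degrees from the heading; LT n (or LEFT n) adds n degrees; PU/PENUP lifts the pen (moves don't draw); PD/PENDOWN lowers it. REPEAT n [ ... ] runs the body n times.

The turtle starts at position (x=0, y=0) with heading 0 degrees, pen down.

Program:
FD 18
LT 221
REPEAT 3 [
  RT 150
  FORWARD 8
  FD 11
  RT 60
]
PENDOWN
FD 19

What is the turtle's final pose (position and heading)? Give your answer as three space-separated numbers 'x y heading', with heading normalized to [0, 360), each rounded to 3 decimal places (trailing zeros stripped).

Answer: 40.962 -5.214 311

Derivation:
Executing turtle program step by step:
Start: pos=(0,0), heading=0, pen down
FD 18: (0,0) -> (18,0) [heading=0, draw]
LT 221: heading 0 -> 221
REPEAT 3 [
  -- iteration 1/3 --
  RT 150: heading 221 -> 71
  FD 8: (18,0) -> (20.605,7.564) [heading=71, draw]
  FD 11: (20.605,7.564) -> (24.186,17.965) [heading=71, draw]
  RT 60: heading 71 -> 11
  -- iteration 2/3 --
  RT 150: heading 11 -> 221
  FD 8: (24.186,17.965) -> (18.148,12.716) [heading=221, draw]
  FD 11: (18.148,12.716) -> (9.846,5.5) [heading=221, draw]
  RT 60: heading 221 -> 161
  -- iteration 3/3 --
  RT 150: heading 161 -> 11
  FD 8: (9.846,5.5) -> (17.699,7.026) [heading=11, draw]
  FD 11: (17.699,7.026) -> (28.497,9.125) [heading=11, draw]
  RT 60: heading 11 -> 311
]
PD: pen down
FD 19: (28.497,9.125) -> (40.962,-5.214) [heading=311, draw]
Final: pos=(40.962,-5.214), heading=311, 8 segment(s) drawn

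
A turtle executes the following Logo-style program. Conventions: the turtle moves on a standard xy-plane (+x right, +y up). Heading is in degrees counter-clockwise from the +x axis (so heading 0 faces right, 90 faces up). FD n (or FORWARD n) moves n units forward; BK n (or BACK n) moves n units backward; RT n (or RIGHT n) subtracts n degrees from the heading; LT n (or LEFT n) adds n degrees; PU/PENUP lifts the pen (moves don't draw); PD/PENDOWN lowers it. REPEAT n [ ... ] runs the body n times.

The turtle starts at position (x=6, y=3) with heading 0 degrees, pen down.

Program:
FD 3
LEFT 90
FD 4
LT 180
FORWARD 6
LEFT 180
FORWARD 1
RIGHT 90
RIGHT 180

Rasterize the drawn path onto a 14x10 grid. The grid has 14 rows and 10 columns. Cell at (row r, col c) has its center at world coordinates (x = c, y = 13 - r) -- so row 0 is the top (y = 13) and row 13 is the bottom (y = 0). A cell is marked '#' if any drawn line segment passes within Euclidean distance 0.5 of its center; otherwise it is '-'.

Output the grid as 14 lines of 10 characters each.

Answer: ----------
----------
----------
----------
----------
----------
---------#
---------#
---------#
---------#
------####
---------#
---------#
----------

Derivation:
Segment 0: (6,3) -> (9,3)
Segment 1: (9,3) -> (9,7)
Segment 2: (9,7) -> (9,1)
Segment 3: (9,1) -> (9,2)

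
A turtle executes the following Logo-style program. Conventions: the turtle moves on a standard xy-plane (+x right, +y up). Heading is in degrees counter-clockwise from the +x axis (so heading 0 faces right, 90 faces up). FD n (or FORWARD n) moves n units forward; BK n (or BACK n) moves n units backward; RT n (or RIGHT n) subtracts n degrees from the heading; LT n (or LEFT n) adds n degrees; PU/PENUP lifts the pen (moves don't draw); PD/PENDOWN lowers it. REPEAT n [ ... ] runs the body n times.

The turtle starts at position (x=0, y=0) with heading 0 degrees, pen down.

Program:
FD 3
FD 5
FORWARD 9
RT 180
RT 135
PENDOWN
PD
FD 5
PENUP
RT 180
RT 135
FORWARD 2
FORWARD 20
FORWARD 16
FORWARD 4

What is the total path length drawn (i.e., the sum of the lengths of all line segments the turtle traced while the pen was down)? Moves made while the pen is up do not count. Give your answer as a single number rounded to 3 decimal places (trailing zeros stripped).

Answer: 22

Derivation:
Executing turtle program step by step:
Start: pos=(0,0), heading=0, pen down
FD 3: (0,0) -> (3,0) [heading=0, draw]
FD 5: (3,0) -> (8,0) [heading=0, draw]
FD 9: (8,0) -> (17,0) [heading=0, draw]
RT 180: heading 0 -> 180
RT 135: heading 180 -> 45
PD: pen down
PD: pen down
FD 5: (17,0) -> (20.536,3.536) [heading=45, draw]
PU: pen up
RT 180: heading 45 -> 225
RT 135: heading 225 -> 90
FD 2: (20.536,3.536) -> (20.536,5.536) [heading=90, move]
FD 20: (20.536,5.536) -> (20.536,25.536) [heading=90, move]
FD 16: (20.536,25.536) -> (20.536,41.536) [heading=90, move]
FD 4: (20.536,41.536) -> (20.536,45.536) [heading=90, move]
Final: pos=(20.536,45.536), heading=90, 4 segment(s) drawn

Segment lengths:
  seg 1: (0,0) -> (3,0), length = 3
  seg 2: (3,0) -> (8,0), length = 5
  seg 3: (8,0) -> (17,0), length = 9
  seg 4: (17,0) -> (20.536,3.536), length = 5
Total = 22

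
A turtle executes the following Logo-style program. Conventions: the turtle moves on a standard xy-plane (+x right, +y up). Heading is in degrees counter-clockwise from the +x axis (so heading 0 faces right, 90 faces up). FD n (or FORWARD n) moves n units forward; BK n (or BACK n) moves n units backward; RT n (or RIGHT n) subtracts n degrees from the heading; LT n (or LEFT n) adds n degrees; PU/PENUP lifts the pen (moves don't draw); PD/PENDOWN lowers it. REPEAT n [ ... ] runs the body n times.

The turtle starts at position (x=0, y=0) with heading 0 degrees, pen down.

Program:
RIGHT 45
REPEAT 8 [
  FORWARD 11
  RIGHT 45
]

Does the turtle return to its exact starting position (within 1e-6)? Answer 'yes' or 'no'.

Answer: yes

Derivation:
Executing turtle program step by step:
Start: pos=(0,0), heading=0, pen down
RT 45: heading 0 -> 315
REPEAT 8 [
  -- iteration 1/8 --
  FD 11: (0,0) -> (7.778,-7.778) [heading=315, draw]
  RT 45: heading 315 -> 270
  -- iteration 2/8 --
  FD 11: (7.778,-7.778) -> (7.778,-18.778) [heading=270, draw]
  RT 45: heading 270 -> 225
  -- iteration 3/8 --
  FD 11: (7.778,-18.778) -> (0,-26.556) [heading=225, draw]
  RT 45: heading 225 -> 180
  -- iteration 4/8 --
  FD 11: (0,-26.556) -> (-11,-26.556) [heading=180, draw]
  RT 45: heading 180 -> 135
  -- iteration 5/8 --
  FD 11: (-11,-26.556) -> (-18.778,-18.778) [heading=135, draw]
  RT 45: heading 135 -> 90
  -- iteration 6/8 --
  FD 11: (-18.778,-18.778) -> (-18.778,-7.778) [heading=90, draw]
  RT 45: heading 90 -> 45
  -- iteration 7/8 --
  FD 11: (-18.778,-7.778) -> (-11,0) [heading=45, draw]
  RT 45: heading 45 -> 0
  -- iteration 8/8 --
  FD 11: (-11,0) -> (0,0) [heading=0, draw]
  RT 45: heading 0 -> 315
]
Final: pos=(0,0), heading=315, 8 segment(s) drawn

Start position: (0, 0)
Final position: (0, 0)
Distance = 0; < 1e-6 -> CLOSED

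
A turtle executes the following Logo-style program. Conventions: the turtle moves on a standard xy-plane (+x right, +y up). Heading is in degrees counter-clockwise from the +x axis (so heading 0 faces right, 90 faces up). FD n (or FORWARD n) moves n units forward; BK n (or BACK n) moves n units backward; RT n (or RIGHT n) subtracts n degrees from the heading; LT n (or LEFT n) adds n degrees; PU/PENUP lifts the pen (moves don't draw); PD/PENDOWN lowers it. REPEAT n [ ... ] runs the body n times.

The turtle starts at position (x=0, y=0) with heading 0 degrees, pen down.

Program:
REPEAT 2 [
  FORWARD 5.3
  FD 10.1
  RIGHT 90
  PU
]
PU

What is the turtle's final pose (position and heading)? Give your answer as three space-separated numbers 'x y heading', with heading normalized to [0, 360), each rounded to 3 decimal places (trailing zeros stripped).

Answer: 15.4 -15.4 180

Derivation:
Executing turtle program step by step:
Start: pos=(0,0), heading=0, pen down
REPEAT 2 [
  -- iteration 1/2 --
  FD 5.3: (0,0) -> (5.3,0) [heading=0, draw]
  FD 10.1: (5.3,0) -> (15.4,0) [heading=0, draw]
  RT 90: heading 0 -> 270
  PU: pen up
  -- iteration 2/2 --
  FD 5.3: (15.4,0) -> (15.4,-5.3) [heading=270, move]
  FD 10.1: (15.4,-5.3) -> (15.4,-15.4) [heading=270, move]
  RT 90: heading 270 -> 180
  PU: pen up
]
PU: pen up
Final: pos=(15.4,-15.4), heading=180, 2 segment(s) drawn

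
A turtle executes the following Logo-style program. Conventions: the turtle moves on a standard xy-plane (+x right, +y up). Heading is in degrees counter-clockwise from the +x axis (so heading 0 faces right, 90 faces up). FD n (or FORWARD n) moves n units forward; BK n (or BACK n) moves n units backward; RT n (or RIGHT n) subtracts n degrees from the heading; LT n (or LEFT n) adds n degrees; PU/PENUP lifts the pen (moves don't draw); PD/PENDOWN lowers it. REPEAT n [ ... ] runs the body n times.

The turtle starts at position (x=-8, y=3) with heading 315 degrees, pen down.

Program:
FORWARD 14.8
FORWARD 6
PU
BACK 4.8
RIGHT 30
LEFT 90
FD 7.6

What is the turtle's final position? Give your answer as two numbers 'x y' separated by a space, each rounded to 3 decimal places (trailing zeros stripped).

Answer: 10.655 -6.347

Derivation:
Executing turtle program step by step:
Start: pos=(-8,3), heading=315, pen down
FD 14.8: (-8,3) -> (2.465,-7.465) [heading=315, draw]
FD 6: (2.465,-7.465) -> (6.708,-11.708) [heading=315, draw]
PU: pen up
BK 4.8: (6.708,-11.708) -> (3.314,-8.314) [heading=315, move]
RT 30: heading 315 -> 285
LT 90: heading 285 -> 15
FD 7.6: (3.314,-8.314) -> (10.655,-6.347) [heading=15, move]
Final: pos=(10.655,-6.347), heading=15, 2 segment(s) drawn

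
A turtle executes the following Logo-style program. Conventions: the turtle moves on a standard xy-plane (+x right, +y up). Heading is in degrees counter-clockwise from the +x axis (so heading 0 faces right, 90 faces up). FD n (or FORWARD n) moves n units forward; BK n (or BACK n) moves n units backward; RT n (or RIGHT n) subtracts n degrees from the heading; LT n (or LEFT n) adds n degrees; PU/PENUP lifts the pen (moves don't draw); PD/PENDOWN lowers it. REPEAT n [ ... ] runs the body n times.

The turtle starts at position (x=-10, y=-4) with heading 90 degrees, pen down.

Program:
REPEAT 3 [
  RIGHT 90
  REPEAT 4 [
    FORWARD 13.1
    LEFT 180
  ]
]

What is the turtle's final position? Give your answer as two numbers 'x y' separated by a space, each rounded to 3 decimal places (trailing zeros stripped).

Executing turtle program step by step:
Start: pos=(-10,-4), heading=90, pen down
REPEAT 3 [
  -- iteration 1/3 --
  RT 90: heading 90 -> 0
  REPEAT 4 [
    -- iteration 1/4 --
    FD 13.1: (-10,-4) -> (3.1,-4) [heading=0, draw]
    LT 180: heading 0 -> 180
    -- iteration 2/4 --
    FD 13.1: (3.1,-4) -> (-10,-4) [heading=180, draw]
    LT 180: heading 180 -> 0
    -- iteration 3/4 --
    FD 13.1: (-10,-4) -> (3.1,-4) [heading=0, draw]
    LT 180: heading 0 -> 180
    -- iteration 4/4 --
    FD 13.1: (3.1,-4) -> (-10,-4) [heading=180, draw]
    LT 180: heading 180 -> 0
  ]
  -- iteration 2/3 --
  RT 90: heading 0 -> 270
  REPEAT 4 [
    -- iteration 1/4 --
    FD 13.1: (-10,-4) -> (-10,-17.1) [heading=270, draw]
    LT 180: heading 270 -> 90
    -- iteration 2/4 --
    FD 13.1: (-10,-17.1) -> (-10,-4) [heading=90, draw]
    LT 180: heading 90 -> 270
    -- iteration 3/4 --
    FD 13.1: (-10,-4) -> (-10,-17.1) [heading=270, draw]
    LT 180: heading 270 -> 90
    -- iteration 4/4 --
    FD 13.1: (-10,-17.1) -> (-10,-4) [heading=90, draw]
    LT 180: heading 90 -> 270
  ]
  -- iteration 3/3 --
  RT 90: heading 270 -> 180
  REPEAT 4 [
    -- iteration 1/4 --
    FD 13.1: (-10,-4) -> (-23.1,-4) [heading=180, draw]
    LT 180: heading 180 -> 0
    -- iteration 2/4 --
    FD 13.1: (-23.1,-4) -> (-10,-4) [heading=0, draw]
    LT 180: heading 0 -> 180
    -- iteration 3/4 --
    FD 13.1: (-10,-4) -> (-23.1,-4) [heading=180, draw]
    LT 180: heading 180 -> 0
    -- iteration 4/4 --
    FD 13.1: (-23.1,-4) -> (-10,-4) [heading=0, draw]
    LT 180: heading 0 -> 180
  ]
]
Final: pos=(-10,-4), heading=180, 12 segment(s) drawn

Answer: -10 -4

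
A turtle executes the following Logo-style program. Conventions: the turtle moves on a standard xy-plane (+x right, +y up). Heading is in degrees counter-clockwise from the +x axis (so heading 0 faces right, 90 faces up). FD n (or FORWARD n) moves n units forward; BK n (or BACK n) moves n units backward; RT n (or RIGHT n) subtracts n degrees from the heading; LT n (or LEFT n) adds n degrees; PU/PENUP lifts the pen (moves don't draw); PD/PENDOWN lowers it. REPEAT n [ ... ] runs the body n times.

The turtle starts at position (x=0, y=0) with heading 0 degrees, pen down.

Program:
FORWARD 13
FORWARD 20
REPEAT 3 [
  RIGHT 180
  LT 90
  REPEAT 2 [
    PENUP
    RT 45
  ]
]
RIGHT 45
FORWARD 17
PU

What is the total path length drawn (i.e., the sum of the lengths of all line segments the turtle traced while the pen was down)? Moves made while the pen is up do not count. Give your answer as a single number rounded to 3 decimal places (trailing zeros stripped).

Executing turtle program step by step:
Start: pos=(0,0), heading=0, pen down
FD 13: (0,0) -> (13,0) [heading=0, draw]
FD 20: (13,0) -> (33,0) [heading=0, draw]
REPEAT 3 [
  -- iteration 1/3 --
  RT 180: heading 0 -> 180
  LT 90: heading 180 -> 270
  REPEAT 2 [
    -- iteration 1/2 --
    PU: pen up
    RT 45: heading 270 -> 225
    -- iteration 2/2 --
    PU: pen up
    RT 45: heading 225 -> 180
  ]
  -- iteration 2/3 --
  RT 180: heading 180 -> 0
  LT 90: heading 0 -> 90
  REPEAT 2 [
    -- iteration 1/2 --
    PU: pen up
    RT 45: heading 90 -> 45
    -- iteration 2/2 --
    PU: pen up
    RT 45: heading 45 -> 0
  ]
  -- iteration 3/3 --
  RT 180: heading 0 -> 180
  LT 90: heading 180 -> 270
  REPEAT 2 [
    -- iteration 1/2 --
    PU: pen up
    RT 45: heading 270 -> 225
    -- iteration 2/2 --
    PU: pen up
    RT 45: heading 225 -> 180
  ]
]
RT 45: heading 180 -> 135
FD 17: (33,0) -> (20.979,12.021) [heading=135, move]
PU: pen up
Final: pos=(20.979,12.021), heading=135, 2 segment(s) drawn

Segment lengths:
  seg 1: (0,0) -> (13,0), length = 13
  seg 2: (13,0) -> (33,0), length = 20
Total = 33

Answer: 33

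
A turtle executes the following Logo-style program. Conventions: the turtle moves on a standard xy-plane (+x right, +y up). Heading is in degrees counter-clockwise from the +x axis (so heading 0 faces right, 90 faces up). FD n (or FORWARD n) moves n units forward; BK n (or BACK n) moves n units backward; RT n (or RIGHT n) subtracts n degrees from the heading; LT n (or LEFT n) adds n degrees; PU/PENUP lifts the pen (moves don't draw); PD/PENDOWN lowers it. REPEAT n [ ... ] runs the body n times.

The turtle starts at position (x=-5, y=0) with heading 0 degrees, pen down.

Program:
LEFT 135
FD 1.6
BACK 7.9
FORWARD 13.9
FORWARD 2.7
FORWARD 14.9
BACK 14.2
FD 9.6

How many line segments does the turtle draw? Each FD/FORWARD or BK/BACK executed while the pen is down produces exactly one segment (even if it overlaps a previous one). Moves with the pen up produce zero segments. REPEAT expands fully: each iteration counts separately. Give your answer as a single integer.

Executing turtle program step by step:
Start: pos=(-5,0), heading=0, pen down
LT 135: heading 0 -> 135
FD 1.6: (-5,0) -> (-6.131,1.131) [heading=135, draw]
BK 7.9: (-6.131,1.131) -> (-0.545,-4.455) [heading=135, draw]
FD 13.9: (-0.545,-4.455) -> (-10.374,5.374) [heading=135, draw]
FD 2.7: (-10.374,5.374) -> (-12.283,7.283) [heading=135, draw]
FD 14.9: (-12.283,7.283) -> (-22.819,17.819) [heading=135, draw]
BK 14.2: (-22.819,17.819) -> (-12.778,7.778) [heading=135, draw]
FD 9.6: (-12.778,7.778) -> (-19.566,14.566) [heading=135, draw]
Final: pos=(-19.566,14.566), heading=135, 7 segment(s) drawn
Segments drawn: 7

Answer: 7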